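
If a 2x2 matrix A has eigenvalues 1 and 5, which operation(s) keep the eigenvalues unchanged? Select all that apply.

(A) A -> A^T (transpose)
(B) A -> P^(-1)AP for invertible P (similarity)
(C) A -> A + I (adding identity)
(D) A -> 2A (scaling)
A and B

Eigenvalues are preserved by:
1. Similarity transformations: A -> P^(-1)AP (same characteristic polynomial)
2. Transpose: A^T has the same eigenvalues as A

Eigenvalues are NOT preserved by:
- Adding identity: eigenvalues become 1+1, 5+1
- Scaling: eigenvalues become 2, 10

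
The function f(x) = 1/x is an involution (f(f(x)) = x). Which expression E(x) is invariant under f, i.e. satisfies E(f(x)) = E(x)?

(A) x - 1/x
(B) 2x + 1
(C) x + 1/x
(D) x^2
C

Replace x by f(x) = 1/x in each option and simplify. As a quick numerical cross-check, also compare E(3) with E(f(3)) = E(1/3).

(A) x - 1/x  ->  (1/x) - 1/(1/x) = -x + 1/x; check: E(3) = 8/3 but E(1/3) = -8/3.   [not invariant]
(B) 2x + 1  ->  2(1/x) + 1 = (x + 2)/x; check: E(3) = 7 but E(1/3) = 5/3.   [not invariant]
(C) x + 1/x  ->  (1/x) + 1/(1/x), which simplifies back to x + 1/x; check: E(3) = 10/3, E(1/3) = 10/3.   [invariant]
(D) x^2  ->  (1/x)^2 = x^(-2); check: E(3) = 9 but E(1/3) = 1/9.   [not invariant]

Only (C) is unchanged. E is symmetric under swapping x with f(x) = 1/x, which is exactly what an involution does.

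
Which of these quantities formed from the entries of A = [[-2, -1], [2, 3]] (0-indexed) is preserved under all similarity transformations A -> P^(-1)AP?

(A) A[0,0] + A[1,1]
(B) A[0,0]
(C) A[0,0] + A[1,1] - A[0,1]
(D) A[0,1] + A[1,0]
A

A[0,0] + A[1,1] is the trace of A. By the cyclic property of the trace, tr(P^(-1)AP) = tr(APP^(-1)) = tr(A), so it is the same for every matrix similar to A.

The other combinations are not similarity invariants. For example, take P = [[1, 1], [0, 1]] (det P = 1), so P^(-1) = [[1, -1], [0, 1]] and
B = P^(-1)AP = [[-4, -8], [2, 5]].
Evaluating each option on A and on B:
(A) A[0,0] + A[1,1]: 1 for A, 1 for B -> unchanged
(B) A[0,0]: -2 for A, -4 for B -> changes
(C) A[0,0] + A[1,1] - A[0,1]: 2 for A, 9 for B -> changes
(D) A[0,1] + A[1,0]: 1 for A, -6 for B -> changes

Only (A) A[0,0] + A[1,1] = 1 survives (and it does so for every P, not just this one), so it is the invariant.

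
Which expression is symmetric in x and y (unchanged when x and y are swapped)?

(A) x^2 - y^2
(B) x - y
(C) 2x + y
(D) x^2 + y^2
D

A symmetric expression is unchanged when the variables are permuted; here the transformation to test is the swap (x, y) -> (y, x).
Substitute the transformed coordinates into each option and compare with the original:
(A) x^2 - y^2  ->  (y)^2 - (x)^2 = -x^2 + y^2   [differs from x^2 - y^2: not invariant]
(B) x - y  ->  (y) - (x) = -x + y   [differs from x - y: not invariant]
(C) 2x + y  ->  2(y) + (x) = x + 2y   [differs from 2x + y: not invariant]
(D) x^2 + y^2  ->  (y)^2 + (x)^2 = x^2 + y^2   [equals x^2 + y^2: invariant]

Only option (D), x^2 + y^2, is unchanged by the transformation.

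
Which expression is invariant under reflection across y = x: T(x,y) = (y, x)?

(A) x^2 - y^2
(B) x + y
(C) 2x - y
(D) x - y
B

The map is reflection across y = x: T(x,y) = (y, x).
Substitute the transformed coordinates into each option and compare with the original:
(A) x^2 - y^2  ->  (y)^2 - (x)^2 = -x^2 + y^2   [differs from x^2 - y^2: not invariant]
(B) x + y  ->  (y) + (x) = x + y   [equals x + y: invariant]
(C) 2x - y  ->  2(y) - (x) = -x + 2y   [differs from 2x - y: not invariant]
(D) x - y  ->  (y) - (x) = -x + y   [differs from x - y: not invariant]

Only option (B), x + y, is unchanged by the transformation.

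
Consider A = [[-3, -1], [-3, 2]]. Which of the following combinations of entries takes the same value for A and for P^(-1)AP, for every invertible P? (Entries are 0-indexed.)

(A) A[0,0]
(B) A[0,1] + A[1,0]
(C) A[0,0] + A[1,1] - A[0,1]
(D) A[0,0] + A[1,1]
D

A[0,0] + A[1,1] is the trace of A. By the cyclic property of the trace, tr(P^(-1)AP) = tr(APP^(-1)) = tr(A), so it is the same for every matrix similar to A.

The other combinations are not similarity invariants. For example, take P = [[1, 2], [0, 1]] (det P = 1), so P^(-1) = [[1, -2], [0, 1]] and
B = P^(-1)AP = [[3, 1], [-3, -4]].
Evaluating each option on A and on B:
(A) A[0,0]: -3 for A, 3 for B -> changes
(B) A[0,1] + A[1,0]: -4 for A, -2 for B -> changes
(C) A[0,0] + A[1,1] - A[0,1]: 0 for A, -2 for B -> changes
(D) A[0,0] + A[1,1]: -1 for A, -1 for B -> unchanged

Only (D) A[0,0] + A[1,1] = -1 survives (and it does so for every P, not just this one), so it is the invariant.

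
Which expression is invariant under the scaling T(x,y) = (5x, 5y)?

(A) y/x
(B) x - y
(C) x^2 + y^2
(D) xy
A

Under the uniform scaling T(x,y) = (5x, 5y):
Substitute the transformed coordinates into each option and compare with the original:
(A) y/x  ->  (5y)/(5x) = y/x   [equals y/x: invariant]
(B) x - y  ->  (5x) - (5y) = 5x - 5y   [differs from x - y: not invariant]
(C) x^2 + y^2  ->  (5x)^2 + (5y)^2 = 25x^2 + 25y^2   [differs from x^2 + y^2: not invariant]
(D) xy  ->  (5x)(5y) = 25xy   [differs from xy: not invariant]

Only option (A), y/x, is unchanged by the transformation.
The common factor 5 cancels in a ratio of coordinates, while sums, products and sums of squares pick up factors of 5 or 25.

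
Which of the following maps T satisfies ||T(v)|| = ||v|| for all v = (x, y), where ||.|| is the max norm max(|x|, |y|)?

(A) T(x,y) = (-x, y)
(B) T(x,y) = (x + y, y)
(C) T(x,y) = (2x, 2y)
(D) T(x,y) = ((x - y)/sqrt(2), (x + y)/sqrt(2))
A

A transformation preserves a norm if ||T(v)|| = ||v|| for every v; a single vector where the norm changes rules an option out.

(A) T(x,y) = (-x, y): preserves the norm -- it only permutes the coordinates and/or flips signs, which leaves max(|x|, |y|) unchanged.
(B) T(x,y) = (x + y, y): v = (1, 1) has norm max(|1|, |1|) = 1, but T(v) = (2, 1) has norm 2 -- not preserved.
(C) T(x,y) = (2x, 2y): v = (1, 0) has norm max(|1|, |0|) = 1, but T(v) = (2, 0) has norm 2 -- not preserved.
(D) T(x,y) = ((x - y)/sqrt(2), (x + y)/sqrt(2)): v = (1, 0) has norm max(|1|, |0|) = 1, but T(v) = (sqrt(2)/2, sqrt(2)/2) has norm sqrt(2)/2 -- not preserved.

Therefore the answer is (A).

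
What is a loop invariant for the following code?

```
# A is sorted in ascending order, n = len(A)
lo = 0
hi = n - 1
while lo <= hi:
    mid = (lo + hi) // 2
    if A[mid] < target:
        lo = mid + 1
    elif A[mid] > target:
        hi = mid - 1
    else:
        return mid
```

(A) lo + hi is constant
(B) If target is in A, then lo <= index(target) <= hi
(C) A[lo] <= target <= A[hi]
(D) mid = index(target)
B

A loop invariant must hold before the first iteration and be re-established by every execution of the body.

(B) If target is in A, then lo <= index(target) <= hi: Before the loop [lo, hi] = [0, n-1] covers every index. When A[mid] < target, sortedness puts target strictly to the right of mid, so setting lo = mid + 1 keeps index(target) in [lo, hi]; symmetrically for hi = mid - 1. Hence 'if target is in A then lo <= index(target) <= hi' holds after every iteration, and when lo > hi it proves target is absent.

The other options fail:
(A) lo + hi is constant: each iteration moves exactly one of lo, hi, so lo + hi changes (e.g. 0 + (n-1) becomes (mid+1) + (n-1)).
(C) A[lo] <= target <= A[hi]: fails when target is not in A (e.g. target < A[0] already violates it before the loop), so it is not maintained in general.
(D) mid = index(target): mid is just the current probe; it equals index(target) only on the iteration that returns.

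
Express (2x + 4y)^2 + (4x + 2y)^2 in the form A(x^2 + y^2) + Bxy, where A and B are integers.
20(x^2 + y^2) + 32xy

Expanding: (2x + 4y)^2 = 4x^2 + 16xy + 16y^2
(4x + 2y)^2 = 16x^2 + 16xy + 4y^2
Sum = (4+16)(x^2+y^2) + 32xy = 20(x^2 + y^2) + 32xy
This is symmetric in x and y.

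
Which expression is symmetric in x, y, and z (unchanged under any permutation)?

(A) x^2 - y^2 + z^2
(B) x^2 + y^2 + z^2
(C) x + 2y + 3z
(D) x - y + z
B

A symmetric expression is unchanged when the variables are permuted; here the transformation to test is the swap (x, y) -> (y, x).
A symmetric expression must survive every permutation; the single swap x <-> y already eliminates the distractors, and the keyed expression is also unchanged by x <-> z and y <-> z (each variable enters it in exactly the same way).
Substitute the transformed coordinates into each option and compare with the original:
(A) x^2 - y^2 + z^2  ->  (y)^2 - (x)^2 + z^2 = -x^2 + y^2 + z^2   [differs from x^2 - y^2 + z^2: not invariant]
(B) x^2 + y^2 + z^2  ->  (y)^2 + (x)^2 + z^2 = x^2 + y^2 + z^2   [equals x^2 + y^2 + z^2: invariant]
(C) x + 2y + 3z  ->  (y) + 2(x) + 3z = 2x + y + 3z   [differs from x + 2y + 3z: not invariant]
(D) x - y + z  ->  (y) - (x) + z = -x + y + z   [differs from x - y + z: not invariant]

Only option (B), x^2 + y^2 + z^2, is unchanged by the transformation.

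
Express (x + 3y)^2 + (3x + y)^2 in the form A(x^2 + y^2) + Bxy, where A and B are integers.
10(x^2 + y^2) + 12xy

Expanding: (x + 3y)^2 = x^2 + 6xy + 9y^2
(3x + y)^2 = 9x^2 + 6xy + y^2
Sum = (1+9)(x^2+y^2) + 12xy = 10(x^2 + y^2) + 12xy
This is symmetric in x and y.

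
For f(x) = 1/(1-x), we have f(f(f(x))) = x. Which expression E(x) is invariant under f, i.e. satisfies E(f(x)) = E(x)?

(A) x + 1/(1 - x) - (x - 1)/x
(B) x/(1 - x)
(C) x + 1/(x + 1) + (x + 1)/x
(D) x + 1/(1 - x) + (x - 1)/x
D

Replace x by f(x) = 1/(1 - x) in each option and simplify. As a quick numerical cross-check, also compare E(3) with E(f(3)) = E(-1/2).

(A) x + 1/(1 - x) - (x - 1)/x  ->  (1/(1 - x)) + 1/(1 - (1/(1 - x))) - ((1/(1 - x)) - 1)/(1/(1 - x)) = (x^2(1 - x) - x + (x - 1)^2)/(x(x - 1)); check: E(3) = 11/6 but E(-1/2) = -17/6.   [not invariant]
(B) x/(1 - x)  ->  (1/(1 - x))/(1 - (1/(1 - x))) = -1/x; check: E(3) = -3/2 but E(-1/2) = -1/3.   [not invariant]
(C) x + 1/(x + 1) + (x + 1)/x  ->  (1/(1 - x)) + 1/((1/(1 - x)) + 1) + ((1/(1 - x)) + 1)/(1/(1 - x)) = (-x^3 + 6x^2 - 11x + 7)/(x^2 - 3x + 2); check: E(3) = 55/12 but E(-1/2) = 1/2.   [not invariant]
(D) x + 1/(1 - x) + (x - 1)/x  ->  (1/(1 - x)) + 1/(1 - (1/(1 - x))) + ((1/(1 - x)) - 1)/(1/(1 - x)), which simplifies back to x + 1/(1 - x) + (x - 1)/x; check: E(3) = 19/6, E(-1/2) = 19/6.   [invariant]

Only (D) is unchanged. Indeed f(f(x)) = 1/(1 - 1/(1-x)) = (1-x)/(-x) = (x-1)/x, so E(x) = x + f(x) + f(f(x)) is the sum over the whole 3-cycle; applying f just permutes the three terms cyclically (x -> f(x) -> f(f(x)) -> x), leaving the sum unchanged.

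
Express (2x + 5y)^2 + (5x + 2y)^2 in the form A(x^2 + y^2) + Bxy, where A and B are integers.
29(x^2 + y^2) + 40xy

Expanding: (2x + 5y)^2 = 4x^2 + 20xy + 25y^2
(5x + 2y)^2 = 25x^2 + 20xy + 4y^2
Sum = (4+25)(x^2+y^2) + 40xy = 29(x^2 + y^2) + 40xy
This is symmetric in x and y.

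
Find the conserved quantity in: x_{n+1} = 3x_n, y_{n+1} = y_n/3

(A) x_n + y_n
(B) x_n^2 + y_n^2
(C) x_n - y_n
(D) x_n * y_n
D

For the recurrence x_{n+1} = 3x_n, y_{n+1} = y_n/3:

x_{n+1} * y_{n+1} = (3x_n) * (y_n/3) = x_n * y_n
The product is conserved.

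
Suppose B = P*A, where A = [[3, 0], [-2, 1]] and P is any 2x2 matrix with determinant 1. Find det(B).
3

By the multiplicative property of determinants, det(B) = det(P*A) = det(P) * det(A) = det(A),
so the determinant is invariant under multiplication by any determinant-1 matrix; we just need det(A).

det(A) = (3)(1) - (0)(-2) = 3 - 0 = 3

Therefore det(B) = 1 * 3 = 3.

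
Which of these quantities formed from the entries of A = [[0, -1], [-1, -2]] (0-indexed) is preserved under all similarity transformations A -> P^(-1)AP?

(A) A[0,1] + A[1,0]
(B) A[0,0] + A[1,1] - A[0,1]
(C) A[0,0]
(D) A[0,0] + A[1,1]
D

A[0,0] + A[1,1] is the trace of A. By the cyclic property of the trace, tr(P^(-1)AP) = tr(APP^(-1)) = tr(A), so it is the same for every matrix similar to A.

The other combinations are not similarity invariants. For example, take P = [[1, 1], [0, 1]] (det P = 1), so P^(-1) = [[1, -1], [0, 1]] and
B = P^(-1)AP = [[1, 2], [-1, -3]].
Evaluating each option on A and on B:
(A) A[0,1] + A[1,0]: -2 for A, 1 for B -> changes
(B) A[0,0] + A[1,1] - A[0,1]: -1 for A, -4 for B -> changes
(C) A[0,0]: 0 for A, 1 for B -> changes
(D) A[0,0] + A[1,1]: -2 for A, -2 for B -> unchanged

Only (D) A[0,0] + A[1,1] = -2 survives (and it does so for every P, not just this one), so it is the invariant.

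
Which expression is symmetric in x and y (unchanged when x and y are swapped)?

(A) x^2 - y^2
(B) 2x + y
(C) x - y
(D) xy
D

A symmetric expression is unchanged when the variables are permuted; here the transformation to test is the swap (x, y) -> (y, x).
Substitute the transformed coordinates into each option and compare with the original:
(A) x^2 - y^2  ->  (y)^2 - (x)^2 = -x^2 + y^2   [differs from x^2 - y^2: not invariant]
(B) 2x + y  ->  2(y) + (x) = x + 2y   [differs from 2x + y: not invariant]
(C) x - y  ->  (y) - (x) = -x + y   [differs from x - y: not invariant]
(D) xy  ->  (y)(x) = xy   [equals xy: invariant]

Only option (D), xy, is unchanged by the transformation.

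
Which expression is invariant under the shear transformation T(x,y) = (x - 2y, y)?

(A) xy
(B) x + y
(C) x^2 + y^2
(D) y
D

Under the shear T(x,y) = (x - 2y, y):
Substitute the transformed coordinates into each option and compare with the original:
(A) xy  ->  (x - 2y)(y) = xy - 2y^2   [differs from xy: not invariant]
(B) x + y  ->  (x - 2y) + (y) = x - y   [differs from x + y: not invariant]
(C) x^2 + y^2  ->  (x - 2y)^2 + (y)^2 = x^2 - 4xy + 5y^2   [differs from x^2 + y^2: not invariant]
(D) y  ->  (y) = y   [equals y: invariant]

Only option (D), y, is unchanged by the transformation.
A horizontal shear moves points parallel to the x-axis, so the y-coordinate (and any function of y alone) is unchanged.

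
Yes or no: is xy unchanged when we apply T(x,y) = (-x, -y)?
Yes

Substitute T(x,y) = (-x, -y) into the expression and compare with the original.

Original: xy
After applying T: (-x)(-y) = xy

This is identical to the original xy, so the expression is invariant.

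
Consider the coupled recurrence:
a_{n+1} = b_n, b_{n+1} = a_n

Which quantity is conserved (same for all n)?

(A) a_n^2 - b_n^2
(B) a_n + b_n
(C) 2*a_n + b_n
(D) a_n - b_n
B

Replace a_n by a_{n+1} = b_n and b_n by b_{n+1} = a_n in each option and simplify:
(A) a_n^2 - b_n^2  ->  (b_n)^2 - (a_n)^2 = -a_n^2 + b_n^2   [not conserved]
(B) a_n + b_n  ->  (b_n) + (a_n) = a_n + b_n   [conserved]
(C) 2*a_n + b_n  ->  2*(b_n) + (a_n) = a_n + 2*b_n   [not conserved]
(D) a_n - b_n  ->  (b_n) - (a_n) = -a_n + b_n   [not conserved]

Only (B) a_n + b_n returns to itself after one step, so it is the conserved quantity.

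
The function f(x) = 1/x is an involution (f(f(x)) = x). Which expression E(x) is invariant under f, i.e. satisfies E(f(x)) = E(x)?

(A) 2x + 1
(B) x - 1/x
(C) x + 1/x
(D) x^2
C

Replace x by f(x) = 1/x in each option and simplify. As a quick numerical cross-check, also compare E(3) with E(f(3)) = E(1/3).

(A) 2x + 1  ->  2(1/x) + 1 = (x + 2)/x; check: E(3) = 7 but E(1/3) = 5/3.   [not invariant]
(B) x - 1/x  ->  (1/x) - 1/(1/x) = -x + 1/x; check: E(3) = 8/3 but E(1/3) = -8/3.   [not invariant]
(C) x + 1/x  ->  (1/x) + 1/(1/x), which simplifies back to x + 1/x; check: E(3) = 10/3, E(1/3) = 10/3.   [invariant]
(D) x^2  ->  (1/x)^2 = x^(-2); check: E(3) = 9 but E(1/3) = 1/9.   [not invariant]

Only (C) is unchanged. E is symmetric under swapping x with f(x) = 1/x, which is exactly what an involution does.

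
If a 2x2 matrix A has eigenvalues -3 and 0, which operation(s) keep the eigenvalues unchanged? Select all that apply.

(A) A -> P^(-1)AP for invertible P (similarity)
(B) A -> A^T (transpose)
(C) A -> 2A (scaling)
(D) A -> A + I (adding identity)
A and B

Eigenvalues are preserved by:
1. Similarity transformations: A -> P^(-1)AP (same characteristic polynomial)
2. Transpose: A^T has the same eigenvalues as A

Eigenvalues are NOT preserved by:
- Adding identity: eigenvalues become -3+1, 0+1
- Scaling: eigenvalues become -6, 0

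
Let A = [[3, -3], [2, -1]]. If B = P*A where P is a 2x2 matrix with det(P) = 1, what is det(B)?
3

By the multiplicative property of determinants, det(B) = det(P*A) = det(P) * det(A) = det(A),
so the determinant is invariant under multiplication by any determinant-1 matrix; we just need det(A).

det(A) = (3)(-1) - (-3)(2) = -3 - (-6) = 3

Therefore det(B) = 1 * 3 = 3.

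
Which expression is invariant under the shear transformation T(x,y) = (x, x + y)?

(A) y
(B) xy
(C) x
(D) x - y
C

Under the shear T(x,y) = (x, x + y):
Substitute the transformed coordinates into each option and compare with the original:
(A) y  ->  (x + y) = x + y   [differs from y: not invariant]
(B) xy  ->  (x)(x + y) = x^2 + xy   [differs from xy: not invariant]
(C) x  ->  (x) = x   [equals x: invariant]
(D) x - y  ->  (x) - (x + y) = -y   [differs from x - y: not invariant]

Only option (C), x, is unchanged by the transformation.
A vertical shear moves points parallel to the y-axis, so the x-coordinate (and any function of x alone) is unchanged.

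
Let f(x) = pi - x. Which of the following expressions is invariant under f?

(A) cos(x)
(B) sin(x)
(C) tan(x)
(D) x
B

For f(x) = pi - x:
sin(pi - x) = sin(x), so sine is invariant under this transformation.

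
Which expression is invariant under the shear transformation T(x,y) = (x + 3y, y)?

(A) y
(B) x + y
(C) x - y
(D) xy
A

Under the shear T(x,y) = (x + 3y, y):
Substitute the transformed coordinates into each option and compare with the original:
(A) y  ->  (y) = y   [equals y: invariant]
(B) x + y  ->  (x + 3y) + (y) = x + 4y   [differs from x + y: not invariant]
(C) x - y  ->  (x + 3y) - (y) = x + 2y   [differs from x - y: not invariant]
(D) xy  ->  (x + 3y)(y) = xy + 3y^2   [differs from xy: not invariant]

Only option (A), y, is unchanged by the transformation.
A horizontal shear moves points parallel to the x-axis, so the y-coordinate (and any function of y alone) is unchanged.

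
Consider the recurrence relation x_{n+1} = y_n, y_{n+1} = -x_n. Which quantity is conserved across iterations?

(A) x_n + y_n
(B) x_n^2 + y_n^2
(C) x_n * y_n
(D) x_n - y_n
B

For the recurrence x_{n+1} = y_n, y_{n+1} = -x_n:

x_{n+1}^2 + y_{n+1}^2 = y_n^2 + (-x_n)^2 = x_n^2 + y_n^2
The sum of squares is conserved (like energy in a harmonic oscillator).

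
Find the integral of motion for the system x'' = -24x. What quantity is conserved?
E = (x')^2 + 24x^2

Multiply the equation by x':
x' * x'' = -24x * x'
The left side is d/dt[(x')^2/2] and the right side is d/dt[-24x^2/2], so
d/dt[(x')^2/2 + 24x^2/2] = 0, i.e. (x')^2/2 + 24x^2/2 = constant.
Multiplying by 2, the integral of motion is E = (x')^2 + 24x^2.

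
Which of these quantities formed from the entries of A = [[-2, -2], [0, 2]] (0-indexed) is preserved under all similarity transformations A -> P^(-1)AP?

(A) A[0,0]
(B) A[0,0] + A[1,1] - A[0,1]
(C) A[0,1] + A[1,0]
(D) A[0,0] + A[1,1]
D

A[0,0] + A[1,1] is the trace of A. By the cyclic property of the trace, tr(P^(-1)AP) = tr(APP^(-1)) = tr(A), so it is the same for every matrix similar to A.

The other combinations are not similarity invariants. For example, take P = [[2, 1], [1, 1]] (det P = 1), so P^(-1) = [[1, -1], [-1, 2]] and
B = P^(-1)AP = [[-8, -6], [10, 8]].
Evaluating each option on A and on B:
(A) A[0,0]: -2 for A, -8 for B -> changes
(B) A[0,0] + A[1,1] - A[0,1]: 2 for A, 6 for B -> changes
(C) A[0,1] + A[1,0]: -2 for A, 4 for B -> changes
(D) A[0,0] + A[1,1]: 0 for A, 0 for B -> unchanged

Only (D) A[0,0] + A[1,1] = 0 survives (and it does so for every P, not just this one), so it is the invariant.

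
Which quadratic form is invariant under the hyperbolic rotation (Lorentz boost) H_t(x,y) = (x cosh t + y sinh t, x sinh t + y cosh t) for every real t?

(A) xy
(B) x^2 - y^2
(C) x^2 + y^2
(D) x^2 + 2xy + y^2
B

Write x' = x cosh t + y sinh t, y' = x sinh t + y cosh t and substitute into each option:
(A) xy: (x cosh t + y sinh t)(x sinh t + y cosh t) = xy(cosh^2 t + sinh^2 t) + (x^2 + y^2) sinh t cosh t = xy cosh 2t + (x^2 + y^2)(sinh 2t)/2   [not invariant for t != 0]
(B) x^2 - y^2: (x cosh t + y sinh t)^2 - (x sinh t + y cosh t)^2 = x^2(cosh^2 t - sinh^2 t) + 2xy(cosh t sinh t - sinh t cosh t) + y^2(sinh^2 t - cosh^2 t) = x^2 - y^2   [invariant, using cosh^2 t - sinh^2 t = 1]
(C) x^2 + y^2: (x cosh t + y sinh t)^2 + (x sinh t + y cosh t)^2 = (x^2 + y^2)(cosh^2 t + sinh^2 t) + 4xy sinh t cosh t = (x^2 + y^2) cosh 2t + 2xy sinh 2t   [not invariant for t != 0]
(D) x^2 + 2xy + y^2: (x' + y')^2 with x' + y' = (x + y)(cosh t + sinh t) = (x + y)e^t, so it becomes (x + y)^2 e^(2t)   [not invariant for t != 0]

Only (B) x^2 - y^2 is unchanged; it is the Minkowski form preserved by Lorentz boosts, just as x^2 + y^2 is preserved by ordinary rotations.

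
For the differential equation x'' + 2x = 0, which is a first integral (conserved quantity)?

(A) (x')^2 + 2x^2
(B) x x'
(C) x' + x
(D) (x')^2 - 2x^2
A

A first integral I satisfies dI/dt = 0 along every solution. Differentiate each option and use the equation of motion:
(A) d/dt[(x')^2 + 2x^2] = 2x'x'' + 4x x' = 2x'(-2x) + 4x x' = 0
(B) d/dt[x x'] = (x')^2 + x x'' = (x')^2 - 2x^2, not identically 0
(C) d/dt[x' + x] = x'' + x' = -2x + x', not identically 0
(D) d/dt[(x')^2 - 2x^2] = 2x'x'' - 4x x' = -8x x', not identically 0

Only (A) has zero time-derivative. So the energy-like quantity (x')^2 + 2x^2 is the first integral.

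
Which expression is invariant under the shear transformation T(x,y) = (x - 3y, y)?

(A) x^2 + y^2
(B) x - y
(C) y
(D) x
C

Under the shear T(x,y) = (x - 3y, y):
Substitute the transformed coordinates into each option and compare with the original:
(A) x^2 + y^2  ->  (x - 3y)^2 + (y)^2 = x^2 - 6xy + 10y^2   [differs from x^2 + y^2: not invariant]
(B) x - y  ->  (x - 3y) - (y) = x - 4y   [differs from x - y: not invariant]
(C) y  ->  (y) = y   [equals y: invariant]
(D) x  ->  (x - 3y) = x - 3y   [differs from x: not invariant]

Only option (C), y, is unchanged by the transformation.
A horizontal shear moves points parallel to the x-axis, so the y-coordinate (and any function of y alone) is unchanged.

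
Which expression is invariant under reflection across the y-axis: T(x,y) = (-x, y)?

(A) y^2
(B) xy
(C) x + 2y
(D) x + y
A

The map is reflection across the y-axis: T(x,y) = (-x, y).
Substitute the transformed coordinates into each option and compare with the original:
(A) y^2  ->  (y)^2 = y^2   [equals y^2: invariant]
(B) xy  ->  (-x)(y) = -xy   [differs from xy: not invariant]
(C) x + 2y  ->  (-x) + 2(y) = -x + 2y   [differs from x + 2y: not invariant]
(D) x + y  ->  (-x) + (y) = -x + y   [differs from x + y: not invariant]

Only option (A), y^2, is unchanged by the transformation.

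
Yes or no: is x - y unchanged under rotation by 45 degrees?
No

Applying rotation by 45 degrees: x' = x*cos(45 degrees) - y*sin(45 degrees) = sqrt(2)x/2 - sqrt(2)y/2, y' = x*sin(45 degrees) + y*cos(45 degrees) = sqrt(2)x/2 + sqrt(2)y/2

Substituting into x - y:
(sqrt(2)x/2 - sqrt(2)y/2) - (sqrt(2)x/2 + sqrt(2)y/2)
= -sqrt(2)y

This differs from the original expression x - y, so it is NOT invariant.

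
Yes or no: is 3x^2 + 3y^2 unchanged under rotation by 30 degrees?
Yes

Applying rotation by 30 degrees: x' = x*cos(30 degrees) - y*sin(30 degrees) = sqrt(3)x/2 - y/2, y' = x*sin(30 degrees) + y*cos(30 degrees) = x/2 + sqrt(3)y/2

Substituting into 3x^2 + 3y^2:
3(sqrt(3)x/2 - y/2)^2 + 3(x/2 + sqrt(3)y/2)^2
= 3x^2 + 3y^2

This equals the original expression 3x^2 + 3y^2, so it IS invariant.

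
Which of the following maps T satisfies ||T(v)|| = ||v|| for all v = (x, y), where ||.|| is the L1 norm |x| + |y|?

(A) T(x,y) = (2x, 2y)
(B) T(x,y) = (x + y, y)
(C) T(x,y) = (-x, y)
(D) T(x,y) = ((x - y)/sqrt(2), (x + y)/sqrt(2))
C

A transformation preserves a norm if ||T(v)|| = ||v|| for every v; a single vector where the norm changes rules an option out.

(A) T(x,y) = (2x, 2y): v = (1, 0) has norm |1| + |0| = 1, but T(v) = (2, 0) has norm 2 -- not preserved.
(B) T(x,y) = (x + y, y): v = (0, 1) has norm |0| + |1| = 1, but T(v) = (1, 1) has norm 2 -- not preserved.
(C) T(x,y) = (-x, y): preserves the norm -- it only permutes the coordinates and/or flips signs, which leaves |x| + |y| unchanged.
(D) T(x,y) = ((x - y)/sqrt(2), (x + y)/sqrt(2)): v = (1, 0) has norm |1| + |0| = 1, but T(v) = (sqrt(2)/2, sqrt(2)/2) has norm sqrt(2) -- not preserved.

Therefore the answer is (C).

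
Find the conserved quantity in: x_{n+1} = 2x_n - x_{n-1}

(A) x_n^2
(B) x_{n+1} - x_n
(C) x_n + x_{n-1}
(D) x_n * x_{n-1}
B

For the recurrence x_{n+1} = 2x_n - x_{n-1}:

If x_{n+1} = 2x_n - x_{n-1}, then:
x_{n+1} - x_n = x_n - x_{n-1}
The first difference is constant throughout the sequence.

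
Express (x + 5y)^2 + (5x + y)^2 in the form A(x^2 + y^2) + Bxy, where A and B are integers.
26(x^2 + y^2) + 20xy

Expanding: (x + 5y)^2 = x^2 + 10xy + 25y^2
(5x + y)^2 = 25x^2 + 10xy + y^2
Sum = (1+25)(x^2+y^2) + 20xy = 26(x^2 + y^2) + 20xy
This is symmetric in x and y.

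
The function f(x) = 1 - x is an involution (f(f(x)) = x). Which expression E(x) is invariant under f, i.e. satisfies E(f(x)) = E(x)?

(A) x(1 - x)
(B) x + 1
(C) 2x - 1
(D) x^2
A

Replace x by f(x) = 1 - x in each option and simplify. As a quick numerical cross-check, also compare E(5) with E(f(5)) = E(-4).

(A) x(1 - x)  ->  (1 - x)(1 - (1 - x)), which simplifies back to x(1 - x); check: E(5) = -20, E(-4) = -20.   [invariant]
(B) x + 1  ->  (1 - x) + 1 = 2 - x; check: E(5) = 6 but E(-4) = -3.   [not invariant]
(C) 2x - 1  ->  2(1 - x) - 1 = 1 - 2x; check: E(5) = 9 but E(-4) = -9.   [not invariant]
(D) x^2  ->  (1 - x)^2 = (x - 1)^2; check: E(5) = 25 but E(-4) = 16.   [not invariant]

Only (A) is unchanged. E is symmetric under swapping x with f(x) = 1 - x, which is exactly what an involution does.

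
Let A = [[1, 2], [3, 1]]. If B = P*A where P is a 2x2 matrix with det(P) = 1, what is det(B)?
-5

By the multiplicative property of determinants, det(B) = det(P*A) = det(P) * det(A) = det(A),
so the determinant is invariant under multiplication by any determinant-1 matrix; we just need det(A).

det(A) = (1)(1) - (2)(3) = 1 - 6 = -5

Therefore det(B) = 1 * (-5) = -5.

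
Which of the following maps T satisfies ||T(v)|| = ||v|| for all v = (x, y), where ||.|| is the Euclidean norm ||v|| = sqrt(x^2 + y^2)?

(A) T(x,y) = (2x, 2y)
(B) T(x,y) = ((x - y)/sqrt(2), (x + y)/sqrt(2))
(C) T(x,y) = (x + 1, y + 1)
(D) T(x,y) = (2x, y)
B

A transformation preserves a norm if ||T(v)|| = ||v|| for every v; a single vector where the norm changes rules an option out.

(A) T(x,y) = (2x, 2y): v = (1, 0) has norm sqrt((1)^2 + (0)^2) = 1, but T(v) = (2, 0) has norm 2 -- not preserved.
(B) T(x,y) = ((x - y)/sqrt(2), (x + y)/sqrt(2)): preserves the norm -- it is an orthogonal map (a rotation/reflection), and (sqrt(2)(x - y)/2)^2 + (sqrt(2)(x + y)/2)^2 simplifies to x^2 + y^2.
(C) T(x,y) = (x + 1, y + 1): v = (1, 0) has norm sqrt((1)^2 + (0)^2) = 1, but T(v) = (2, 1) has norm sqrt(5) -- not preserved.
(D) T(x,y) = (2x, y): v = (1, 0) has norm sqrt((1)^2 + (0)^2) = 1, but T(v) = (2, 0) has norm 2 -- not preserved.

Therefore the answer is (B).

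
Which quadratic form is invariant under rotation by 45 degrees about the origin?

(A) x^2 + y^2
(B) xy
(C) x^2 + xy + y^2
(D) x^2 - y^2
A

Rotation by 45 degrees sends (x, y) to (sqrt(2)x/2 - sqrt(2)y/2, sqrt(2)x/2 + sqrt(2)y/2).
Substitute the transformed coordinates into each option and compare with the original:
(A) x^2 + y^2  ->  (sqrt(2)x/2 - sqrt(2)y/2)^2 + (sqrt(2)x/2 + sqrt(2)y/2)^2 = x^2 + y^2   [equals x^2 + y^2: invariant]
(B) xy  ->  (sqrt(2)x/2 - sqrt(2)y/2)(sqrt(2)x/2 + sqrt(2)y/2) = x^2/2 - y^2/2   [differs from xy: not invariant]
(C) x^2 + xy + y^2  ->  (sqrt(2)x/2 - sqrt(2)y/2)^2 + (sqrt(2)x/2 - sqrt(2)y/2)(sqrt(2)x/2 + sqrt(2)y/2) + (sqrt(2)x/2 + sqrt(2)y/2)^2 = 3x^2/2 + y^2/2   [differs from x^2 + xy + y^2: not invariant]
(D) x^2 - y^2  ->  (sqrt(2)x/2 - sqrt(2)y/2)^2 - (sqrt(2)x/2 + sqrt(2)y/2)^2 = -2xy   [differs from x^2 - y^2: not invariant]

Only option (A), x^2 + y^2, is unchanged by the transformation.
x^2 + y^2 is the squared distance from the origin, which rotations preserve.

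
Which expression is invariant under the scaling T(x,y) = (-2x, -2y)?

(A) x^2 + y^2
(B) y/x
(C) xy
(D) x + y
B

Under the uniform scaling T(x,y) = (-2x, -2y):
Substitute the transformed coordinates into each option and compare with the original:
(A) x^2 + y^2  ->  (-2x)^2 + (-2y)^2 = 4x^2 + 4y^2   [differs from x^2 + y^2: not invariant]
(B) y/x  ->  (-2y)/(-2x) = y/x   [equals y/x: invariant]
(C) xy  ->  (-2x)(-2y) = 4xy   [differs from xy: not invariant]
(D) x + y  ->  (-2x) + (-2y) = -2x - 2y   [differs from x + y: not invariant]

Only option (B), y/x, is unchanged by the transformation.
The common factor -2 cancels in a ratio of coordinates, while sums, products and sums of squares pick up factors of -2 or 4.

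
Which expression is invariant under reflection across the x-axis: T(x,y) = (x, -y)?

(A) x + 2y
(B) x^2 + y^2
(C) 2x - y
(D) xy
B

The map is reflection across the x-axis: T(x,y) = (x, -y).
Substitute the transformed coordinates into each option and compare with the original:
(A) x + 2y  ->  (x) + 2(-y) = x - 2y   [differs from x + 2y: not invariant]
(B) x^2 + y^2  ->  (x)^2 + (-y)^2 = x^2 + y^2   [equals x^2 + y^2: invariant]
(C) 2x - y  ->  2(x) - (-y) = 2x + y   [differs from 2x - y: not invariant]
(D) xy  ->  (x)(-y) = -xy   [differs from xy: not invariant]

Only option (B), x^2 + y^2, is unchanged by the transformation.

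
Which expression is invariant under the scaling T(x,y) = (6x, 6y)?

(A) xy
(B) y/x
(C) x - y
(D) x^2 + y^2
B

Under the uniform scaling T(x,y) = (6x, 6y):
Substitute the transformed coordinates into each option and compare with the original:
(A) xy  ->  (6x)(6y) = 36xy   [differs from xy: not invariant]
(B) y/x  ->  (6y)/(6x) = y/x   [equals y/x: invariant]
(C) x - y  ->  (6x) - (6y) = 6x - 6y   [differs from x - y: not invariant]
(D) x^2 + y^2  ->  (6x)^2 + (6y)^2 = 36x^2 + 36y^2   [differs from x^2 + y^2: not invariant]

Only option (B), y/x, is unchanged by the transformation.
The common factor 6 cancels in a ratio of coordinates, while sums, products and sums of squares pick up factors of 6 or 36.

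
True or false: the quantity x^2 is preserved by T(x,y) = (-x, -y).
True

Substitute T(x,y) = (-x, -y) into the expression and compare with the original.

Original: x^2
After applying T: (-x)^2 = x^2

This is identical to the original x^2, so the expression is invariant.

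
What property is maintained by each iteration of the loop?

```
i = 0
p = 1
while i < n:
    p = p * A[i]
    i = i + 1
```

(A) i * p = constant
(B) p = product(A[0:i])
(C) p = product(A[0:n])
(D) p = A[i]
B

A loop invariant must hold before the first iteration and be re-established by every execution of the body.

(B) p = product(A[0:i]): Initially i = 0 and p = 1 = product of the empty slice A[0:0]. If p = product(A[0:i]) holds at the top of an iteration, the body sets p to product(A[0:i]) * A[i] = product(A[0:i+1]) and then i to i+1, so the property is restored. At exit i = n, giving p = product(A[0:n]).

The other options fail:
(A) i * p = constant: initially i * p = 0, but after one iteration it is 1 * A[0], which is nonzero in general.
(C) p = product(A[0:n]): false before the loop (p = 1, not the full product) -- it only becomes true at exit.
(D) p = A[i]: after the first iteration p = A[0] but i = 1; in general p is a product of several elements, not a single one.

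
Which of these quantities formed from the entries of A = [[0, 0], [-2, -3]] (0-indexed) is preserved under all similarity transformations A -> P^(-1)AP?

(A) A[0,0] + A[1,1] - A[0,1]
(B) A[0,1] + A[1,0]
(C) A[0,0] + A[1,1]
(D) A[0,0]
C

A[0,0] + A[1,1] is the trace of A. By the cyclic property of the trace, tr(P^(-1)AP) = tr(APP^(-1)) = tr(A), so it is the same for every matrix similar to A.

The other combinations are not similarity invariants. For example, take P = [[2, 1], [1, 1]] (det P = 1), so P^(-1) = [[1, -1], [-1, 2]] and
B = P^(-1)AP = [[7, 5], [-14, -10]].
Evaluating each option on A and on B:
(A) A[0,0] + A[1,1] - A[0,1]: -3 for A, -8 for B -> changes
(B) A[0,1] + A[1,0]: -2 for A, -9 for B -> changes
(C) A[0,0] + A[1,1]: -3 for A, -3 for B -> unchanged
(D) A[0,0]: 0 for A, 7 for B -> changes

Only (C) A[0,0] + A[1,1] = -3 survives (and it does so for every P, not just this one), so it is the invariant.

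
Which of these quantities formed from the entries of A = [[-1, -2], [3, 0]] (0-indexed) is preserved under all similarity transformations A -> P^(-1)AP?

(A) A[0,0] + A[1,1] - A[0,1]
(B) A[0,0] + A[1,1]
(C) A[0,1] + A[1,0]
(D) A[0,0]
B

A[0,0] + A[1,1] is the trace of A. By the cyclic property of the trace, tr(P^(-1)AP) = tr(APP^(-1)) = tr(A), so it is the same for every matrix similar to A.

The other combinations are not similarity invariants. For example, take P = [[1, -1], [0, 1]] (det P = 1), so P^(-1) = [[1, 1], [0, 1]] and
B = P^(-1)AP = [[2, -4], [3, -3]].
Evaluating each option on A and on B:
(A) A[0,0] + A[1,1] - A[0,1]: 1 for A, 3 for B -> changes
(B) A[0,0] + A[1,1]: -1 for A, -1 for B -> unchanged
(C) A[0,1] + A[1,0]: 1 for A, -1 for B -> changes
(D) A[0,0]: -1 for A, 2 for B -> changes

Only (B) A[0,0] + A[1,1] = -1 survives (and it does so for every P, not just this one), so it is the invariant.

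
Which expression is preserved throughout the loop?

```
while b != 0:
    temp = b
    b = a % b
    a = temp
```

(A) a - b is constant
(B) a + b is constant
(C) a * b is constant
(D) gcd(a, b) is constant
D

A loop invariant must hold before the first iteration and be re-established by every execution of the body.

(D) gcd(a, b) is constant: One iteration replaces (a, b) by (b, a mod b). Since a mod b = a - q*b for an integer q, any common divisor of a and b divides b and a mod b, and conversely; hence gcd(b, a mod b) = gcd(a, b). For instance (40, 7) -> (7, 5) keeps gcd = 1. At exit b = 0 and a = gcd of the original inputs.

The other options fail:
(A) a - b is constant: e.g. (a, b) = (40, 7) -> (7, 5): the difference goes from 33 to 2.
(B) a + b is constant: e.g. (a, b) = (40, 7) -> (7, 5): the sum goes from 47 to 12.
(C) a * b is constant: e.g. (a, b) = (40, 7) -> (7, 5): the product goes from 280 to 35.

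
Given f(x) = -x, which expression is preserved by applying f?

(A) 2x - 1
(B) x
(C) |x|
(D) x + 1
C

For f(x) = -x:
Applying f replaces x by -x. Since |-x| = |x|, the absolute value is unchanged by f, whereas x -> -x, 2x - 1 -> -2x - 1 and x + 1 -> -x + 1 all change.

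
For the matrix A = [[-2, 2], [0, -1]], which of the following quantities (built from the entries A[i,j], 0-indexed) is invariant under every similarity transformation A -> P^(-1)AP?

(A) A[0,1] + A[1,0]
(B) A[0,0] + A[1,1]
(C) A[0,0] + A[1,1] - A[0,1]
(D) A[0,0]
B

A[0,0] + A[1,1] is the trace of A. By the cyclic property of the trace, tr(P^(-1)AP) = tr(APP^(-1)) = tr(A), so it is the same for every matrix similar to A.

The other combinations are not similarity invariants. For example, take P = [[2, 1], [1, 1]] (det P = 1), so P^(-1) = [[1, -1], [-1, 2]] and
B = P^(-1)AP = [[-1, 1], [0, -2]].
Evaluating each option on A and on B:
(A) A[0,1] + A[1,0]: 2 for A, 1 for B -> changes
(B) A[0,0] + A[1,1]: -3 for A, -3 for B -> unchanged
(C) A[0,0] + A[1,1] - A[0,1]: -5 for A, -4 for B -> changes
(D) A[0,0]: -2 for A, -1 for B -> changes

Only (B) A[0,0] + A[1,1] = -3 survives (and it does so for every P, not just this one), so it is the invariant.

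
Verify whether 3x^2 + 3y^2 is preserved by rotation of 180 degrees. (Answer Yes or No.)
Yes

Applying rotation by 180 degrees: x' = x*cos(180 degrees) - y*sin(180 degrees) = -x, y' = x*sin(180 degrees) + y*cos(180 degrees) = -y

Substituting into 3x^2 + 3y^2:
3(-x)^2 + 3(-y)^2
= 3x^2 + 3y^2

This equals the original expression 3x^2 + 3y^2, so it IS invariant.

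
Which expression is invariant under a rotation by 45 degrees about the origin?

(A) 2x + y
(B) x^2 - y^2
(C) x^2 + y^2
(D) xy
C

A rotation by 45 degrees sends (x, y) to (sqrt(2)x/2 - sqrt(2)y/2, sqrt(2)x/2 + sqrt(2)y/2).
Substitute the transformed coordinates into each option and compare with the original:
(A) 2x + y  ->  2(sqrt(2)x/2 - sqrt(2)y/2) + (sqrt(2)x/2 + sqrt(2)y/2) = 3sqrt(2)x/2 - sqrt(2)y/2   [differs from 2x + y: not invariant]
(B) x^2 - y^2  ->  (sqrt(2)x/2 - sqrt(2)y/2)^2 - (sqrt(2)x/2 + sqrt(2)y/2)^2 = -2xy   [differs from x^2 - y^2: not invariant]
(C) x^2 + y^2  ->  (sqrt(2)x/2 - sqrt(2)y/2)^2 + (sqrt(2)x/2 + sqrt(2)y/2)^2 = x^2 + y^2   [equals x^2 + y^2: invariant]
(D) xy  ->  (sqrt(2)x/2 - sqrt(2)y/2)(sqrt(2)x/2 + sqrt(2)y/2) = x^2/2 - y^2/2   [differs from xy: not invariant]

Only option (C), x^2 + y^2, is unchanged by the transformation.
Geometrically, x^2 + y^2 is the squared distance from the origin, which every rotation about the origin preserves.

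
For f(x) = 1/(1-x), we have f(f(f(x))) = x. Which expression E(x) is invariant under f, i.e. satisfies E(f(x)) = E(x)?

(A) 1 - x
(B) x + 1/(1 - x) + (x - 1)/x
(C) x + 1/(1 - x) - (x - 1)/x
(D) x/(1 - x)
B

Replace x by f(x) = 1/(1 - x) in each option and simplify. As a quick numerical cross-check, also compare E(3) with E(f(3)) = E(-1/2).

(A) 1 - x  ->  1 - (1/(1 - x)) = x/(x - 1); check: E(3) = -2 but E(-1/2) = 3/2.   [not invariant]
(B) x + 1/(1 - x) + (x - 1)/x  ->  (1/(1 - x)) + 1/(1 - (1/(1 - x))) + ((1/(1 - x)) - 1)/(1/(1 - x)), which simplifies back to x + 1/(1 - x) + (x - 1)/x; check: E(3) = 19/6, E(-1/2) = 19/6.   [invariant]
(C) x + 1/(1 - x) - (x - 1)/x  ->  (1/(1 - x)) + 1/(1 - (1/(1 - x))) - ((1/(1 - x)) - 1)/(1/(1 - x)) = (x^2(1 - x) - x + (x - 1)^2)/(x(x - 1)); check: E(3) = 11/6 but E(-1/2) = -17/6.   [not invariant]
(D) x/(1 - x)  ->  (1/(1 - x))/(1 - (1/(1 - x))) = -1/x; check: E(3) = -3/2 but E(-1/2) = -1/3.   [not invariant]

Only (B) is unchanged. Indeed f(f(x)) = 1/(1 - 1/(1-x)) = (1-x)/(-x) = (x-1)/x, so E(x) = x + f(x) + f(f(x)) is the sum over the whole 3-cycle; applying f just permutes the three terms cyclically (x -> f(x) -> f(f(x)) -> x), leaving the sum unchanged.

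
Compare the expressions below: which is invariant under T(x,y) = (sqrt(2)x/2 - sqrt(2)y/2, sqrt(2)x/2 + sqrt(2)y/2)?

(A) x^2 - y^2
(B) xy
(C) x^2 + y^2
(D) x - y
C

An expression E(x,y) is invariant under T if E(T(x,y)) = E(x,y). Here T(x,y) = (sqrt(2)x/2 - sqrt(2)y/2, sqrt(2)x/2 + sqrt(2)y/2).
Substitute the transformed coordinates into each option and compare with the original:
(A) x^2 - y^2  ->  (sqrt(2)x/2 - sqrt(2)y/2)^2 - (sqrt(2)x/2 + sqrt(2)y/2)^2 = -2xy   [differs from x^2 - y^2: not invariant]
(B) xy  ->  (sqrt(2)x/2 - sqrt(2)y/2)(sqrt(2)x/2 + sqrt(2)y/2) = x^2/2 - y^2/2   [differs from xy: not invariant]
(C) x^2 + y^2  ->  (sqrt(2)x/2 - sqrt(2)y/2)^2 + (sqrt(2)x/2 + sqrt(2)y/2)^2 = x^2 + y^2   [equals x^2 + y^2: invariant]
(D) x - y  ->  (sqrt(2)x/2 - sqrt(2)y/2) - (sqrt(2)x/2 + sqrt(2)y/2) = -sqrt(2)y   [differs from x - y: not invariant]

Only option (C), x^2 + y^2, is unchanged by the transformation.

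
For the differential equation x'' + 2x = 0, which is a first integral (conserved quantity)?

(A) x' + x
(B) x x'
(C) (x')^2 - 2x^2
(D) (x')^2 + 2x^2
D

A first integral I satisfies dI/dt = 0 along every solution. Differentiate each option and use the equation of motion:
(A) d/dt[x' + x] = x'' + x' = -2x + x', not identically 0
(B) d/dt[x x'] = (x')^2 + x x'' = (x')^2 - 2x^2, not identically 0
(C) d/dt[(x')^2 - 2x^2] = 2x'x'' - 4x x' = -8x x', not identically 0
(D) d/dt[(x')^2 + 2x^2] = 2x'x'' + 4x x' = 2x'(-2x) + 4x x' = 0

Only (D) has zero time-derivative. So the energy-like quantity (x')^2 + 2x^2 is the first integral.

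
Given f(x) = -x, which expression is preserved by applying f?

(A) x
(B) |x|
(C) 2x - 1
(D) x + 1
B

For f(x) = -x:
Applying f replaces x by -x. Since |-x| = |x|, the absolute value is unchanged by f, whereas x -> -x, 2x - 1 -> -2x - 1 and x + 1 -> -x + 1 all change.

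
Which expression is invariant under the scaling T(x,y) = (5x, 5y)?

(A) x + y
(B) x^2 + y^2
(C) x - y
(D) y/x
D

Under the uniform scaling T(x,y) = (5x, 5y):
Substitute the transformed coordinates into each option and compare with the original:
(A) x + y  ->  (5x) + (5y) = 5x + 5y   [differs from x + y: not invariant]
(B) x^2 + y^2  ->  (5x)^2 + (5y)^2 = 25x^2 + 25y^2   [differs from x^2 + y^2: not invariant]
(C) x - y  ->  (5x) - (5y) = 5x - 5y   [differs from x - y: not invariant]
(D) y/x  ->  (5y)/(5x) = y/x   [equals y/x: invariant]

Only option (D), y/x, is unchanged by the transformation.
The common factor 5 cancels in a ratio of coordinates, while sums, products and sums of squares pick up factors of 5 or 25.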